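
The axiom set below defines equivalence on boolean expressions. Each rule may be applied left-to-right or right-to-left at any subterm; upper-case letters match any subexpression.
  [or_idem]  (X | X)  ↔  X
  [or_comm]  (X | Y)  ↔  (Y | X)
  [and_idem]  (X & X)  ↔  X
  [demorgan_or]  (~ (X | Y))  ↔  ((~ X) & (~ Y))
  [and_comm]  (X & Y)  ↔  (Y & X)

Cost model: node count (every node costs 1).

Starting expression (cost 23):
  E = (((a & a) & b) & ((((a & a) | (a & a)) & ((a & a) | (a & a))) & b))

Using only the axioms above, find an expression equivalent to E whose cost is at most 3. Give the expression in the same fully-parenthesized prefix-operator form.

(a & b)   [cost 3]

step 1: and_idem (→) rewrites (((a & a) | (a & a)) & ((a & a) | (a & a))) into ((a & a) | (a & a)), now (((a & a) & b) & (((a & a) | (a & a)) & b))
step 2: or_idem (→) rewrites ((a & a) | (a & a)) into (a & a), now (((a & a) & b) & ((a & a) & b))
step 3: and_idem (→) rewrites (((a & a) & b) & ((a & a) & b)) into ((a & a) & b)
step 4: and_idem (→) rewrites (a & a) into a, reaching cost 3 (bound 3)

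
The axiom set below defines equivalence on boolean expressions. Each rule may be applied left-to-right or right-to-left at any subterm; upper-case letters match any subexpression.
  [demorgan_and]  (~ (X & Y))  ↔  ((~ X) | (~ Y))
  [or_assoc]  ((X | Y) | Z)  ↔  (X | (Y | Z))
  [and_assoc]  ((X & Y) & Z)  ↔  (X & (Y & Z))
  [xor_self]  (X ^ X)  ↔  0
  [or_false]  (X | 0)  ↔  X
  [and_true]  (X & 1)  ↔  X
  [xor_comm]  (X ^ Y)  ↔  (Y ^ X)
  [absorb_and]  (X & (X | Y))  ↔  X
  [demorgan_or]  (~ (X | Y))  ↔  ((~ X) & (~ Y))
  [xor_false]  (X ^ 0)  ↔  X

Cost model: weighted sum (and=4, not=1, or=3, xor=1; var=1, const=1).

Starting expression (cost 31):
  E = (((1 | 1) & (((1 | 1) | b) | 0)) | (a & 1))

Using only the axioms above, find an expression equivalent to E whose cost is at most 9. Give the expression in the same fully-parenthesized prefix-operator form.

((1 | 1) | a)   [cost 9]

(1) (((1 | 1) | b) | 0)  =[or_false →]=  ((1 | 1) | b)    ⊢ (((1 | 1) & ((1 | 1) | b)) | (a & 1))
(2) (a & 1)  =[and_true →]=  a    ⊢ (((1 | 1) & ((1 | 1) | b)) | a)
(3) ((1 | 1) & ((1 | 1) | b))  =[absorb_and →]=  (1 | 1)    ⊢ cost 9, within 9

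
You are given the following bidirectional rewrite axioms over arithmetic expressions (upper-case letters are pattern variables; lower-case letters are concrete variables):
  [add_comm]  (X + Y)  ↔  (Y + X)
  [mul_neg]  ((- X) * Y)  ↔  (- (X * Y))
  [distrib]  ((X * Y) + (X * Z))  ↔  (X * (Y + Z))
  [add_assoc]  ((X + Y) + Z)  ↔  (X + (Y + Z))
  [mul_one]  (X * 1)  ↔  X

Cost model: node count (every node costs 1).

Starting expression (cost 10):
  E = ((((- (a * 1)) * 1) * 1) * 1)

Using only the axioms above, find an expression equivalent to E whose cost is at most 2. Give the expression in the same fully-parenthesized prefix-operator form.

(1) ((- (a * 1)) * 1)  =[mul_one →]=  (- (a * 1))    ⊢ (((- (a * 1)) * 1) * 1)
(2) (a * 1)  =[mul_one →]=  a    ⊢ (((- a) * 1) * 1)
(3) (((- a) * 1) * 1)  =[mul_one →]=  ((- a) * 1)
(4) ((- a) * 1)  =[mul_one →]=  (- a)    ⊢ cost 2, within 2

(- a)   [cost 2]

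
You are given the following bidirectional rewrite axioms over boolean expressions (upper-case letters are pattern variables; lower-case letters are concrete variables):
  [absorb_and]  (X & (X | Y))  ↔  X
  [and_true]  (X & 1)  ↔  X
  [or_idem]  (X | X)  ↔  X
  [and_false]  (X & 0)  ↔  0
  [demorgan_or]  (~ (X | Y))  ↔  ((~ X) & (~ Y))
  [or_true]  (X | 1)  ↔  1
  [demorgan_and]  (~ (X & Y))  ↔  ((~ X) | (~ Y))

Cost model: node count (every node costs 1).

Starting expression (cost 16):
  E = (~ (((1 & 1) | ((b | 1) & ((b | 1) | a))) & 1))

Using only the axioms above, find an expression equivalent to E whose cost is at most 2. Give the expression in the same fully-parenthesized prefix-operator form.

1. [absorb_and →] ((b | 1) & ((b | 1) | a))  →  (b | 1);  E = (~ (((1 & 1) | (b | 1)) & 1))
2. [or_true →] (b | 1)  →  1;  E = (~ (((1 & 1) | 1) & 1))
3. [and_true →] (1 & 1)  →  1;  E = (~ ((1 | 1) & 1))
4. [or_idem →] (1 | 1)  →  1;  E = (~ (1 & 1))
5. [and_true →] (1 & 1)  →  1;  cost 2 ≤ 2, done

(~ 1)   [cost 2]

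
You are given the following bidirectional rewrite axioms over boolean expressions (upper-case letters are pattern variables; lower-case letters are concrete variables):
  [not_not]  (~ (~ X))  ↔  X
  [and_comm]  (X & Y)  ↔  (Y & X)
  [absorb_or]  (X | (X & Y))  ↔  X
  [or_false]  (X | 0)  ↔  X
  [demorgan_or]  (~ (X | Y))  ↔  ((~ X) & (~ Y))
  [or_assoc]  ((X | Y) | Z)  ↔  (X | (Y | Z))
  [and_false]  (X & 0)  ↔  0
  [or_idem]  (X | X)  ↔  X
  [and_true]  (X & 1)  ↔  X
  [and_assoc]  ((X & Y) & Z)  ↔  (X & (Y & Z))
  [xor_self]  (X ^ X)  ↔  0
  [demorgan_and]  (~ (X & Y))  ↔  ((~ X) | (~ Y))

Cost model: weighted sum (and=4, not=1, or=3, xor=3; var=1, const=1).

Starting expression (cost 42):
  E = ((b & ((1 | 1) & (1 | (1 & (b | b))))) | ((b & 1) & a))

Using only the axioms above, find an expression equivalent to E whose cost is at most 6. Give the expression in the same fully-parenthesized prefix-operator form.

(b & 1)   [cost 6]

step 1: or_idem (→) rewrites (b | b) into b, now ((b & ((1 | 1) & (1 | (1 & b)))) | ((b & 1) & a))
step 2: or_idem (→) rewrites (1 | 1) into 1, now ((b & (1 & (1 | (1 & b)))) | ((b & 1) & a))
step 3: absorb_or (→) rewrites (1 | (1 & b)) into 1, now ((b & (1 & 1)) | ((b & 1) & a))
step 4: and_true (→) rewrites (1 & 1) into 1, now ((b & 1) | ((b & 1) & a))
step 5: absorb_or (→) rewrites ((b & 1) | ((b & 1) & a)) into (b & 1), reaching cost 6 (bound 6)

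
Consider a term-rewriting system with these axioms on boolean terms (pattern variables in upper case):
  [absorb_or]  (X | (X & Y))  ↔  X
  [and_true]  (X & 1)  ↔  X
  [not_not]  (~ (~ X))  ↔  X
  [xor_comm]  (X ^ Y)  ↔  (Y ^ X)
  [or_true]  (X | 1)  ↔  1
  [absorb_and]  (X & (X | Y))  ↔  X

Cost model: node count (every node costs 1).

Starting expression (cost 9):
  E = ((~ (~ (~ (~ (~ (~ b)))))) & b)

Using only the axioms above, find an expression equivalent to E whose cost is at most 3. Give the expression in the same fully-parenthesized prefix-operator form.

(b & b)   [cost 3]

1. [not_not →] (~ (~ (~ b)))  →  (~ b);  E = ((~ (~ (~ (~ b)))) & b)
2. [not_not →] (~ (~ b))  →  b;  E = ((~ (~ b)) & b)
3. [not_not →] (~ (~ b))  →  b;  cost 3 ≤ 3, done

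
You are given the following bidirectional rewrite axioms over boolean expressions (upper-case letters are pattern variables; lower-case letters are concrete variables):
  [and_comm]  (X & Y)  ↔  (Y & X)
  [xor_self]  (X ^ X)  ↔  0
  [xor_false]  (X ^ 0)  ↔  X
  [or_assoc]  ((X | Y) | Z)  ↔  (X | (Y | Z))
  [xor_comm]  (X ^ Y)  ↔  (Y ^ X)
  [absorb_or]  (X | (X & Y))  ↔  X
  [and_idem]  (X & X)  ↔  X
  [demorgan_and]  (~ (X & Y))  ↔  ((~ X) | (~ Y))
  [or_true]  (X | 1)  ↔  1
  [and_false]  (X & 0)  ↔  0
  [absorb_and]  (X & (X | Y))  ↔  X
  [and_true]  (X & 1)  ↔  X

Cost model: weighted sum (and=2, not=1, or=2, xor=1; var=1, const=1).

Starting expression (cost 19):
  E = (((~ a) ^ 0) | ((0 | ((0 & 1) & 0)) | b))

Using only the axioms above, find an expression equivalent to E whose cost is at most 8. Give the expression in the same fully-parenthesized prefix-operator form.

((~ a) | (0 | b))   [cost 8]

step 1: and_true (→) rewrites (0 & 1) into 0, now (((~ a) ^ 0) | ((0 | (0 & 0)) | b))
step 2: xor_false (→) rewrites ((~ a) ^ 0) into (~ a), now ((~ a) | ((0 | (0 & 0)) | b))
step 3: absorb_or (→) rewrites (0 | (0 & 0)) into 0, reaching cost 8 (bound 8)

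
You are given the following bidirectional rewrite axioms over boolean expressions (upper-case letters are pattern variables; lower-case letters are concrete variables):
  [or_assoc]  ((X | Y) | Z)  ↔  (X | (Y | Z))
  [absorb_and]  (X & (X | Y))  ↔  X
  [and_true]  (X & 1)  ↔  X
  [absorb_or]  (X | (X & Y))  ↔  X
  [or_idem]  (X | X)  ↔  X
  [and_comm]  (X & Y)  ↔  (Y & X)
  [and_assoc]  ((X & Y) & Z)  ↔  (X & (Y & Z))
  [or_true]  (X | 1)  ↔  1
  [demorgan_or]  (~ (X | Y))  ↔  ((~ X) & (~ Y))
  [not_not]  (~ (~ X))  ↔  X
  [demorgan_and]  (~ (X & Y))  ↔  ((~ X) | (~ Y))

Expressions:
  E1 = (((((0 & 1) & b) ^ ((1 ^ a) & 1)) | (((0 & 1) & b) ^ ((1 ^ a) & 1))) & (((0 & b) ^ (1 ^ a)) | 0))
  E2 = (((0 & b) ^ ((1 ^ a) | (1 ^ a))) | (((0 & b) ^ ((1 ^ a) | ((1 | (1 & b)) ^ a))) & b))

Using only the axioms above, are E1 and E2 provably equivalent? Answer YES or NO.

YES

step 1: or_idem (→) rewrites ((((0 & 1) & b) ^ ((1 ^ a) & 1)) | (((0 & 1) & b) ^ ((1 ^ a) & 1))) into (((0 & 1) & b) ^ ((1 ^ a) & 1)), now ((((0 & 1) & b) ^ ((1 ^ a) & 1)) & (((0 & b) ^ (1 ^ a)) | 0))
step 2: and_true (→) rewrites (0 & 1) into 0, now (((0 & b) ^ ((1 ^ a) & 1)) & (((0 & b) ^ (1 ^ a)) | 0))
step 3: and_true (→) rewrites ((1 ^ a) & 1) into (1 ^ a), now (((0 & b) ^ (1 ^ a)) & (((0 & b) ^ (1 ^ a)) | 0))
step 4: absorb_and (→) rewrites (((0 & b) ^ (1 ^ a)) & (((0 & b) ^ (1 ^ a)) | 0)) into ((0 & b) ^ (1 ^ a))
step 5: or_idem (←) rewrites (1 ^ a) into ((1 ^ a) | (1 ^ a)), now ((0 & b) ^ ((1 ^ a) | (1 ^ a)))
step 6: absorb_or (←) rewrites ((0 & b) ^ ((1 ^ a) | (1 ^ a))) into (((0 & b) ^ ((1 ^ a) | (1 ^ a))) | (((0 & b) ^ ((1 ^ a) | (1 ^ a))) & b))
step 7: absorb_or (←) rewrites 1 into (1 | (1 & b)), which is E2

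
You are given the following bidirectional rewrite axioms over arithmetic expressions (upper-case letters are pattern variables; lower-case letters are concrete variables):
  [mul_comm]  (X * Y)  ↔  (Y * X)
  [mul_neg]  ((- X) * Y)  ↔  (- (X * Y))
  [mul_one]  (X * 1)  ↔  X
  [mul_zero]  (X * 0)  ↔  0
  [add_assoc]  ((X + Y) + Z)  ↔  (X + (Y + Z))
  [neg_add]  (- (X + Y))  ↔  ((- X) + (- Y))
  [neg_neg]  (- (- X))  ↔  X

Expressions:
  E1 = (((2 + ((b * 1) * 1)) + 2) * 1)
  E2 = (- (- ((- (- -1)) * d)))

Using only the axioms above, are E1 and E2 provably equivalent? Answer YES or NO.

NO

Every axiom is a valid identity, so a rewrite proof would force E1 and E2 to agree under every assignment.
At b=0, d=0: E1 = 4 but E2 = 0; they differ, so no derivation exists.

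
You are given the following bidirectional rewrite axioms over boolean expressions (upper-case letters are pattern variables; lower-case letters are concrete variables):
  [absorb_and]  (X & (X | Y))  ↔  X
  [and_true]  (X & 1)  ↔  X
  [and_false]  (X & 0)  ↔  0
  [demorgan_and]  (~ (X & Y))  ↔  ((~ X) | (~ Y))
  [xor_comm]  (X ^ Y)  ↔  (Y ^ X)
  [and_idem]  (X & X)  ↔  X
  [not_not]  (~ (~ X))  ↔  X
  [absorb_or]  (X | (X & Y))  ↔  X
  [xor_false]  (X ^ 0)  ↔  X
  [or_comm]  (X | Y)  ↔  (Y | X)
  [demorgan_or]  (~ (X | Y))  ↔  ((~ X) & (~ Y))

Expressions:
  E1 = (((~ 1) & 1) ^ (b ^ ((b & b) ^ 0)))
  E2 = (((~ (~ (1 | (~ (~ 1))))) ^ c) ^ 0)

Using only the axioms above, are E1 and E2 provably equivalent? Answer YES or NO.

All listed rules preserve value, hence provable equivalence implies equal values everywhere; look for a separating assignment.
b=0, c=0 gives E1 ↦ 0, E2 ↦ 1; values differ ⇒ not provably equivalent.

NO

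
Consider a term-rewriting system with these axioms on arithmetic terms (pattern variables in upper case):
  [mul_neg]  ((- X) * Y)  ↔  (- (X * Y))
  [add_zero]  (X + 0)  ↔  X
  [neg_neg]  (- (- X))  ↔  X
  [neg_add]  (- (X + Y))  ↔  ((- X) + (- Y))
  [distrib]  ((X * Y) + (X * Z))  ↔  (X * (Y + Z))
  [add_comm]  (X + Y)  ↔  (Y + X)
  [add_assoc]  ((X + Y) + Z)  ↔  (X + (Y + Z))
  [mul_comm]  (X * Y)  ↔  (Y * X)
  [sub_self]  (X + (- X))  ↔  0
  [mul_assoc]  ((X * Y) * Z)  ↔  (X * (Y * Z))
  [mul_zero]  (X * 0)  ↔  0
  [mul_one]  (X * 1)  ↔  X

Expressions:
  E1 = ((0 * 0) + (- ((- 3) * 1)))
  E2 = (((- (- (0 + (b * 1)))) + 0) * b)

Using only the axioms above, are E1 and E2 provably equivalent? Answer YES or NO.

Every axiom is a valid identity, so a rewrite proof would force E1 and E2 to agree under every assignment.
At b=0: E1 = 3 but E2 = 0; they differ, so no derivation exists.

NO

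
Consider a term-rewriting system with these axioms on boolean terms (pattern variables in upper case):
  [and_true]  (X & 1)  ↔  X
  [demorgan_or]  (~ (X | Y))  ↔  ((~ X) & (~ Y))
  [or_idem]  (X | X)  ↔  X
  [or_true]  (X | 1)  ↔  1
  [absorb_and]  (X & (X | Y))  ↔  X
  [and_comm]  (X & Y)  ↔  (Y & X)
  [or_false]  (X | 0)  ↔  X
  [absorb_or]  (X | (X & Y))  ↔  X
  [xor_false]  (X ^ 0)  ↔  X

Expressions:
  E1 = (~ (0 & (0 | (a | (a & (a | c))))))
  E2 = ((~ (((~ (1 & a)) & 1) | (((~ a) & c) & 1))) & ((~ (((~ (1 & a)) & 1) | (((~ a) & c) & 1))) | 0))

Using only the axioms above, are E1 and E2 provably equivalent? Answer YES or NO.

All listed rules preserve value, hence provable equivalence implies equal values everywhere; look for a separating assignment.
a=0, c=0 gives E1 ↦ 1, E2 ↦ 0; values differ ⇒ not provably equivalent.

NO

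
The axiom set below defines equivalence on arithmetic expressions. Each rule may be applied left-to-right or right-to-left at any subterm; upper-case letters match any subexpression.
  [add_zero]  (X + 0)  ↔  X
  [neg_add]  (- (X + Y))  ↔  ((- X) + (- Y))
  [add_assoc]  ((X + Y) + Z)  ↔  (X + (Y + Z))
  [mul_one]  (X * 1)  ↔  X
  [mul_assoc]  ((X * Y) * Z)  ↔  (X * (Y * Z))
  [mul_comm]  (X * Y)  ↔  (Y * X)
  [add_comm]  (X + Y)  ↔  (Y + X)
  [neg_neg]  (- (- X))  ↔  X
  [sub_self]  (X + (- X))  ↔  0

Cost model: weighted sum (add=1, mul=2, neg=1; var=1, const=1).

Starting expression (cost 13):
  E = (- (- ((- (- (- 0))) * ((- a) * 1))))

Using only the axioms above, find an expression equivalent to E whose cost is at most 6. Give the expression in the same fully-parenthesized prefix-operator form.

((- 0) * (- a))   [cost 6]

(1) ((- a) * 1)  =[mul_one →]=  (- a)    ⊢ (- (- ((- (- (- 0))) * (- a))))
(2) (- (- ((- (- (- 0))) * (- a))))  =[neg_neg →]=  ((- (- (- 0))) * (- a))
(3) (- (- 0))  =[neg_neg →]=  0    ⊢ cost 6, within 6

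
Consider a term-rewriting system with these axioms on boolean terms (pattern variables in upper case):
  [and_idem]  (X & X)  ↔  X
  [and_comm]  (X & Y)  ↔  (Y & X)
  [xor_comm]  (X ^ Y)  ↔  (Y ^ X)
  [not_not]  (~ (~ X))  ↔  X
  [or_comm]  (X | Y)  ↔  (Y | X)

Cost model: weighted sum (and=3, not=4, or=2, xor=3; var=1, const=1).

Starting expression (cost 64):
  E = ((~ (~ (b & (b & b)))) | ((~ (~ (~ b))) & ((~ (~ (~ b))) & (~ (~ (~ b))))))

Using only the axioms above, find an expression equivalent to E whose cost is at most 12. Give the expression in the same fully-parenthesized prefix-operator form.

((~ b) | (b & b))   [cost 12]

1. [and_idem →] ((~ (~ (~ b))) & (~ (~ (~ b))))  →  (~ (~ (~ b)));  E = ((~ (~ (b & (b & b)))) | ((~ (~ (~ b))) & (~ (~ (~ b)))))
2. [and_idem →] ((~ (~ (~ b))) & (~ (~ (~ b))))  →  (~ (~ (~ b)));  E = ((~ (~ (b & (b & b)))) | (~ (~ (~ b))))
3. [not_not →] (~ (~ (b & (b & b))))  →  (b & (b & b));  E = ((b & (b & b)) | (~ (~ (~ b))))
4. [or_comm →] ((b & (b & b)) | (~ (~ (~ b))))  →  ((~ (~ (~ b))) | (b & (b & b)))
5. [and_idem →] (b & b)  →  b;  E = ((~ (~ (~ b))) | (b & b))
6. [not_not →] (~ (~ (~ b)))  →  (~ b);  cost 12 ≤ 12, done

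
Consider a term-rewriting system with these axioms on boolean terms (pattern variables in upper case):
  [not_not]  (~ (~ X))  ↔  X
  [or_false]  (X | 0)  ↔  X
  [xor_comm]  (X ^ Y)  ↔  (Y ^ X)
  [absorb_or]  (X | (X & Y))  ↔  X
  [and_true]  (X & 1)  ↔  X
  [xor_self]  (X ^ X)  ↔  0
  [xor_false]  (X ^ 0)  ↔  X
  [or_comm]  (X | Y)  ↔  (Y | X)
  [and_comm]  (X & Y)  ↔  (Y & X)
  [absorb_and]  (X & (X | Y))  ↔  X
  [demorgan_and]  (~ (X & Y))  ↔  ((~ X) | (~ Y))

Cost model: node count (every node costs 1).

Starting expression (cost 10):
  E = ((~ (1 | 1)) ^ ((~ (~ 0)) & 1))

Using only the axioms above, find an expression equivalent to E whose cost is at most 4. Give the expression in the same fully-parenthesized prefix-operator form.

(1) ((~ (~ 0)) & 1)  =[and_true →]=  (~ (~ 0))    ⊢ ((~ (1 | 1)) ^ (~ (~ 0)))
(2) (~ (~ 0))  =[not_not →]=  0    ⊢ ((~ (1 | 1)) ^ 0)
(3) ((~ (1 | 1)) ^ 0)  =[xor_false →]=  (~ (1 | 1))    ⊢ cost 4, within 4

(~ (1 | 1))   [cost 4]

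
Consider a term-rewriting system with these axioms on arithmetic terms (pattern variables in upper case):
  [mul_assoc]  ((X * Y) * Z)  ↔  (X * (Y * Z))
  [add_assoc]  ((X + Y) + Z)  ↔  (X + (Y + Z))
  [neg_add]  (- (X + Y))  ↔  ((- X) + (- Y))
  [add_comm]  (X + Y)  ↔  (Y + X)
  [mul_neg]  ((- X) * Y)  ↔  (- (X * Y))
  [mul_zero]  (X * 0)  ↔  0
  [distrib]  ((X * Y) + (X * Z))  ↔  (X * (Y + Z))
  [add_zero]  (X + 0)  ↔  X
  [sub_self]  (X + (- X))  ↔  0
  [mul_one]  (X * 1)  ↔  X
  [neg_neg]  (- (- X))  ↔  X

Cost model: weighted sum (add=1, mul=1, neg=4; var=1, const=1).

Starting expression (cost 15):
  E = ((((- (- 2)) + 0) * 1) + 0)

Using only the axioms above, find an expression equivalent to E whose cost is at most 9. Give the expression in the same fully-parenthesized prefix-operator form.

(- (- 2))   [cost 9]

1. [add_zero →] ((- (- 2)) + 0)  →  (- (- 2));  E = (((- (- 2)) * 1) + 0)
2. [mul_one →] ((- (- 2)) * 1)  →  (- (- 2));  E = ((- (- 2)) + 0)
3. [add_zero →] ((- (- 2)) + 0)  →  (- (- 2));  cost 9 ≤ 9, done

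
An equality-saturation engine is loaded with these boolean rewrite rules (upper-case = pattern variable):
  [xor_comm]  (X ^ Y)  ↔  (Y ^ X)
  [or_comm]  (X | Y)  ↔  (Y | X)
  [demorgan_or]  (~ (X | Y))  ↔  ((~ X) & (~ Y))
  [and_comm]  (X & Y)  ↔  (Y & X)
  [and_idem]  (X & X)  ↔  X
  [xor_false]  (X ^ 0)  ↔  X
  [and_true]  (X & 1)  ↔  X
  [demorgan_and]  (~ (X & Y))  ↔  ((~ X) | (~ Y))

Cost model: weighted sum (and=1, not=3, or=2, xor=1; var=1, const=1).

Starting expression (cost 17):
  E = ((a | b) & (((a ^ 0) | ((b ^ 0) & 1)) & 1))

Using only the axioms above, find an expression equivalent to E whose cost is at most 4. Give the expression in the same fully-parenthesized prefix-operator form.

(a | b)   [cost 4]

step 1: and_true (→) rewrites (((a ^ 0) | ((b ^ 0) & 1)) & 1) into ((a ^ 0) | ((b ^ 0) & 1)), now ((a | b) & ((a ^ 0) | ((b ^ 0) & 1)))
step 2: and_true (→) rewrites ((b ^ 0) & 1) into (b ^ 0), now ((a | b) & ((a ^ 0) | (b ^ 0)))
step 3: xor_false (→) rewrites (b ^ 0) into b, now ((a | b) & ((a ^ 0) | b))
step 4: xor_false (→) rewrites (a ^ 0) into a, now ((a | b) & (a | b))
step 5: and_idem (→) rewrites ((a | b) & (a | b)) into (a | b), reaching cost 4 (bound 4)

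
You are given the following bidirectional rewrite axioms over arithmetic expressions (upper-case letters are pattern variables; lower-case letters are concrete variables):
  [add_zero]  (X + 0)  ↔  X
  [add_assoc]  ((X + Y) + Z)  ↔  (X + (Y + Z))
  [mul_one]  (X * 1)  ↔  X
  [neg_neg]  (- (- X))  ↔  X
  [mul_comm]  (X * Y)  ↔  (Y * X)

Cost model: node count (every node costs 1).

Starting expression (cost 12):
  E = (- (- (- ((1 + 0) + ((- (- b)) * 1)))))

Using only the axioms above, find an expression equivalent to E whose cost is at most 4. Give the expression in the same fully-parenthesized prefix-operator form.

1. [neg_neg →] (- (- ((1 + 0) + ((- (- b)) * 1))))  →  ((1 + 0) + ((- (- b)) * 1));  E = (- ((1 + 0) + ((- (- b)) * 1)))
2. [add_zero →] (1 + 0)  →  1;  E = (- (1 + ((- (- b)) * 1)))
3. [neg_neg →] (- (- b))  →  b;  E = (- (1 + (b * 1)))
4. [mul_one →] (b * 1)  →  b;  cost 4 ≤ 4, done

(- (1 + b))   [cost 4]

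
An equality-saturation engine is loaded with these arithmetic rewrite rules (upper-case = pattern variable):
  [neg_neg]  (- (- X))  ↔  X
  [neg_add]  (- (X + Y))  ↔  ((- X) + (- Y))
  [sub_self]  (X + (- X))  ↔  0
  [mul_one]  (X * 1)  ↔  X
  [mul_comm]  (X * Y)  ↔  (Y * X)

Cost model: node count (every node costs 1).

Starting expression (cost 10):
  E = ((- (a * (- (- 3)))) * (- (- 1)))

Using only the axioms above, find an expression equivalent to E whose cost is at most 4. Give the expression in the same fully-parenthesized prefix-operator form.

(- (a * 3))   [cost 4]

1. [neg_neg →] (- (- 1))  →  1;  E = ((- (a * (- (- 3)))) * 1)
2. [neg_neg →] (- (- 3))  →  3;  E = ((- (a * 3)) * 1)
3. [mul_one →] ((- (a * 3)) * 1)  →  (- (a * 3));  cost 4 ≤ 4, done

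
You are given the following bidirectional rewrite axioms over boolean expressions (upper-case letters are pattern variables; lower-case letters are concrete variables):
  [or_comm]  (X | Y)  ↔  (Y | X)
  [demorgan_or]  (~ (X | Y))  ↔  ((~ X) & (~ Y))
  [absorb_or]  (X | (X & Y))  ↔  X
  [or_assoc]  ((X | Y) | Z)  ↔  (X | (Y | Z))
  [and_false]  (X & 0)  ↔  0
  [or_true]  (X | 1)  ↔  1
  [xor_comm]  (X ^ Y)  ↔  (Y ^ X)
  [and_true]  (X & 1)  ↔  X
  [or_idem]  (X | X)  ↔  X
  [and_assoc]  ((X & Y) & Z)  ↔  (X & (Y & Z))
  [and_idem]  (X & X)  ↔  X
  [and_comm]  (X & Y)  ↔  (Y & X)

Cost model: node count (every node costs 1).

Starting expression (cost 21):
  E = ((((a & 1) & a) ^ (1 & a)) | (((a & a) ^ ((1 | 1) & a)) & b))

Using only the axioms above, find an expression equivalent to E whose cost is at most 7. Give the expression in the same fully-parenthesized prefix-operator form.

step 1: and_true (→) rewrites (a & 1) into a, now (((a & a) ^ (1 & a)) | (((a & a) ^ ((1 | 1) & a)) & b))
step 2: or_true (→) rewrites (1 | 1) into 1, now (((a & a) ^ (1 & a)) | (((a & a) ^ (1 & a)) & b))
step 3: absorb_or (→) rewrites (((a & a) ^ (1 & a)) | (((a & a) ^ (1 & a)) & b)) into ((a & a) ^ (1 & a)), reaching cost 7 (bound 7)

((a & a) ^ (1 & a))   [cost 7]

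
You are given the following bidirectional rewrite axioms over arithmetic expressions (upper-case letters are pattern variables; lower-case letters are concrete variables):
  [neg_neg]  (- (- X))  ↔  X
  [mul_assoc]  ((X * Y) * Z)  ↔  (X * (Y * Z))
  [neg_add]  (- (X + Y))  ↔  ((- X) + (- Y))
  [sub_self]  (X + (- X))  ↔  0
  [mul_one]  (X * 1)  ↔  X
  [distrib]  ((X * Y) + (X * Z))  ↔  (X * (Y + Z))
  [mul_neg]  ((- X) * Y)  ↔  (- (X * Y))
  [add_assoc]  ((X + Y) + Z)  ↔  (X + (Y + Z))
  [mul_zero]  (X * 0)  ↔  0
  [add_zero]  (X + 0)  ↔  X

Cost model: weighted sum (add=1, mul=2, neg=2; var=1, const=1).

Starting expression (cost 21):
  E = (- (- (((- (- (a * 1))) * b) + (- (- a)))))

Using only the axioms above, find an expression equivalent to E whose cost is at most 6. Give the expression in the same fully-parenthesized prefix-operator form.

(1) (- (- (((- (- (a * 1))) * b) + (- (- a)))))  =[neg_neg →]=  (((- (- (a * 1))) * b) + (- (- a)))
(2) (- (- a))  =[neg_neg →]=  a    ⊢ (((- (- (a * 1))) * b) + a)
(3) (a * 1)  =[mul_one →]=  a    ⊢ (((- (- a)) * b) + a)
(4) (- (- a))  =[neg_neg →]=  a    ⊢ cost 6, within 6

((a * b) + a)   [cost 6]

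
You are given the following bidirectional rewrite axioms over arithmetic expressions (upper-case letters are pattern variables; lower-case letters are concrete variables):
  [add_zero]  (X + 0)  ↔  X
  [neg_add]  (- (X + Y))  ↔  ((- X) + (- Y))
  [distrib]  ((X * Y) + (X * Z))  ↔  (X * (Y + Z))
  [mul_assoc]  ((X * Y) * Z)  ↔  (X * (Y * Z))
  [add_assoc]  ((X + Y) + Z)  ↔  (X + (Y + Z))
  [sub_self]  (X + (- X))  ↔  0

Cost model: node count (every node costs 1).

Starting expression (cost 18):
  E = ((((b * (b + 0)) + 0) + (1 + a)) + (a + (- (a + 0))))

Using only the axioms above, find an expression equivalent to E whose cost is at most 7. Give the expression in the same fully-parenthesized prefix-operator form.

((b * b) + (1 + a))   [cost 7]

(1) ((b * (b + 0)) + 0)  =[add_zero →]=  (b * (b + 0))    ⊢ (((b * (b + 0)) + (1 + a)) + (a + (- (a + 0))))
(2) (a + 0)  =[add_zero →]=  a    ⊢ (((b * (b + 0)) + (1 + a)) + (a + (- a)))
(3) (a + (- a))  =[sub_self →]=  0    ⊢ (((b * (b + 0)) + (1 + a)) + 0)
(4) (b + 0)  =[add_zero →]=  b    ⊢ (((b * b) + (1 + a)) + 0)
(5) (((b * b) + (1 + a)) + 0)  =[add_zero →]=  ((b * b) + (1 + a))    ⊢ cost 7, within 7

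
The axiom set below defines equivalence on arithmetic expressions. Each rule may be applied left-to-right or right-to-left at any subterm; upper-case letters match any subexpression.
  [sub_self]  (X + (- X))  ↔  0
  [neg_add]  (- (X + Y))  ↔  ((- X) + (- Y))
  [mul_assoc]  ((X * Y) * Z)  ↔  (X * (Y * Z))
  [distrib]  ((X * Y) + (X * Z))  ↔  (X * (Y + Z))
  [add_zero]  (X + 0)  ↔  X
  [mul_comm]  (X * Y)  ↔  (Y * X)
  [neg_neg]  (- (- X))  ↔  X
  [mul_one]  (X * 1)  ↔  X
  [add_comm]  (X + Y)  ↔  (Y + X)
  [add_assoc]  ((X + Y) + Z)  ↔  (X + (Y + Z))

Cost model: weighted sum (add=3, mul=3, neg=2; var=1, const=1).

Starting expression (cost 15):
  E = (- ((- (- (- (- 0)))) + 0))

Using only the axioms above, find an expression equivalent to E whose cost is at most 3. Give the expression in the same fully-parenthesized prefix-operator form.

step 1: neg_neg (→) rewrites (- (- (- 0))) into (- 0), now (- ((- (- 0)) + 0))
step 2: neg_neg (→) rewrites (- (- 0)) into 0, now (- (0 + 0))
step 3: add_zero (→) rewrites (0 + 0) into 0, reaching cost 3 (bound 3)

(- 0)   [cost 3]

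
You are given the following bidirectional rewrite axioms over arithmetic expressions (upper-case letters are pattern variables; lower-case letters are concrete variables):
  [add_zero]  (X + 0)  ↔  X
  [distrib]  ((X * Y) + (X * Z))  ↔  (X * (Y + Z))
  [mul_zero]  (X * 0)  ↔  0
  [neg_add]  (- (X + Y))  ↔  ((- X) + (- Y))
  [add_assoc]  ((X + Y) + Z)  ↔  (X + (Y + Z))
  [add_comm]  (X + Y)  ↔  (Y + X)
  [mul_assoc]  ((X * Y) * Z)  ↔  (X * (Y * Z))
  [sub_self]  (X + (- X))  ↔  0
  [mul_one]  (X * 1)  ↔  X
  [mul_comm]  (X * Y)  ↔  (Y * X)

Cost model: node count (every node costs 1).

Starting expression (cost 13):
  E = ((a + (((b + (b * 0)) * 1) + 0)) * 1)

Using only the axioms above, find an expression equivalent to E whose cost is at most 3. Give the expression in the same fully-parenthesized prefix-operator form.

(a + b)   [cost 3]

1. [add_zero →] (((b + (b * 0)) * 1) + 0)  →  ((b + (b * 0)) * 1);  E = ((a + ((b + (b * 0)) * 1)) * 1)
2. [mul_zero →] (b * 0)  →  0;  E = ((a + ((b + 0) * 1)) * 1)
3. [add_zero →] (b + 0)  →  b;  E = ((a + (b * 1)) * 1)
4. [mul_one →] ((a + (b * 1)) * 1)  →  (a + (b * 1))
5. [mul_one →] (b * 1)  →  b;  cost 3 ≤ 3, done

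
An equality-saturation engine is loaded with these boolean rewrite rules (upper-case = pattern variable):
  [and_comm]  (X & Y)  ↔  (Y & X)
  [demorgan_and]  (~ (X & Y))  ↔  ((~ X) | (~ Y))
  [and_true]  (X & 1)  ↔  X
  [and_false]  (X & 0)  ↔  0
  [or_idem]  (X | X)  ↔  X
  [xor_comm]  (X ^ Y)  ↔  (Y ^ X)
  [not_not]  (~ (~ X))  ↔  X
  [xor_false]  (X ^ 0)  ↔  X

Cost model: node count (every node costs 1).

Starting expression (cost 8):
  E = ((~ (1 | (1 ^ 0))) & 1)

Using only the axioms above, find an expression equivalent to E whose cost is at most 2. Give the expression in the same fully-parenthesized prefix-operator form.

1. [xor_false →] (1 ^ 0)  →  1;  E = ((~ (1 | 1)) & 1)
2. [and_true →] ((~ (1 | 1)) & 1)  →  (~ (1 | 1))
3. [or_idem →] (1 | 1)  →  1;  cost 2 ≤ 2, done

(~ 1)   [cost 2]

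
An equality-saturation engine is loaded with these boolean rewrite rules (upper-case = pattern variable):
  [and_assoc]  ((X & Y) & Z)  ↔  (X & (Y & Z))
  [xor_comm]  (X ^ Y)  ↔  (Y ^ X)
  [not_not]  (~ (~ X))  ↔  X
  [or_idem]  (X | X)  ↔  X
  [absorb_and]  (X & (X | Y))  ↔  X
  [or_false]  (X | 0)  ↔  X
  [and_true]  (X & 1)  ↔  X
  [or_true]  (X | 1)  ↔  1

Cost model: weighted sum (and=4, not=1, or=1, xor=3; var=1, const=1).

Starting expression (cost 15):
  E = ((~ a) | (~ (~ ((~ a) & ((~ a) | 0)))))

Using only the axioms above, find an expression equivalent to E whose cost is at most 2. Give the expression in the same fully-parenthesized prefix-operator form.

step 1: absorb_and (→) rewrites ((~ a) & ((~ a) | 0)) into (~ a), now ((~ a) | (~ (~ (~ a))))
step 2: not_not (→) rewrites (~ (~ a)) into a, now ((~ a) | (~ a))
step 3: or_idem (→) rewrites ((~ a) | (~ a)) into (~ a), reaching cost 2 (bound 2)

(~ a)   [cost 2]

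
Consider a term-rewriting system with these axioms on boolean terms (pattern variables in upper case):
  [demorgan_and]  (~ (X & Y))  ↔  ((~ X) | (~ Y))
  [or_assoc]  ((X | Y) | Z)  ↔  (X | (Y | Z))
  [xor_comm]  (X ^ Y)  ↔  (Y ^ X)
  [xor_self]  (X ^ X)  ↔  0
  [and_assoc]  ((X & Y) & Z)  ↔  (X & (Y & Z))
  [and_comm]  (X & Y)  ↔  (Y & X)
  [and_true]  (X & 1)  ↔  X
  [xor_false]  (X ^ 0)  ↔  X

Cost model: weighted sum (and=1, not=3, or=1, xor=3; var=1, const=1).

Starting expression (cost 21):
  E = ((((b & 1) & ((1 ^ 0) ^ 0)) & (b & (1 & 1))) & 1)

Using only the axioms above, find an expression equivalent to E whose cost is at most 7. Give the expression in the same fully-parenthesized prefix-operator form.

(1) ((1 ^ 0) ^ 0)  =[xor_false →]=  (1 ^ 0)    ⊢ ((((b & 1) & (1 ^ 0)) & (b & (1 & 1))) & 1)
(2) (b & 1)  =[and_true →]=  b    ⊢ (((b & (1 ^ 0)) & (b & (1 & 1))) & 1)
(3) (1 & 1)  =[and_true →]=  1    ⊢ (((b & (1 ^ 0)) & (b & 1)) & 1)
(4) (((b & (1 ^ 0)) & (b & 1)) & 1)  =[and_true →]=  ((b & (1 ^ 0)) & (b & 1))
(5) (1 ^ 0)  =[xor_false →]=  1    ⊢ cost 7, within 7

((b & 1) & (b & 1))   [cost 7]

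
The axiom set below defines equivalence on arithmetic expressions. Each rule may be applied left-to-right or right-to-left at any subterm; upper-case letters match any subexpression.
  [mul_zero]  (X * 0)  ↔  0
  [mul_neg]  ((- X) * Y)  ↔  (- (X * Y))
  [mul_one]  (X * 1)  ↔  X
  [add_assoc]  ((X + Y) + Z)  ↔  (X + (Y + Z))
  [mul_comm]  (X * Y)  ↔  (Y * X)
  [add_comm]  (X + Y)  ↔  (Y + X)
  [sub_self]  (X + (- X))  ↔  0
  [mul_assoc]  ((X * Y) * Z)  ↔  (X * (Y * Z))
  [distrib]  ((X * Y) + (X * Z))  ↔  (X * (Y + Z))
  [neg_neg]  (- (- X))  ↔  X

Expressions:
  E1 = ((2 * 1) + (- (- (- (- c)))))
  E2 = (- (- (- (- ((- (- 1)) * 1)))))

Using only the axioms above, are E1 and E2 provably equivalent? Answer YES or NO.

Every axiom is a valid identity, so a rewrite proof would force E1 and E2 to agree under every assignment.
At c=0: E1 = 2 but E2 = 1; they differ, so no derivation exists.

NO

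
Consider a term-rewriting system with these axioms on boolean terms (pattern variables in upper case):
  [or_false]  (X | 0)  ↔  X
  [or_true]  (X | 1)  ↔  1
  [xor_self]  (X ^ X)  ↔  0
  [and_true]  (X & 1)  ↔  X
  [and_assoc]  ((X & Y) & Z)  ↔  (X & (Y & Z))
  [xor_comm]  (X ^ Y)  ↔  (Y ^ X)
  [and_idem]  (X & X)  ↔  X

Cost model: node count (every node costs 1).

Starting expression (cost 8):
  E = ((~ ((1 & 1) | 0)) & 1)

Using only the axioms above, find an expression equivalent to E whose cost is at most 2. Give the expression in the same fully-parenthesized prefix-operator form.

(~ 1)   [cost 2]

step 1: and_true (→) rewrites ((~ ((1 & 1) | 0)) & 1) into (~ ((1 & 1) | 0))
step 2: or_false (→) rewrites ((1 & 1) | 0) into (1 & 1), now (~ (1 & 1))
step 3: and_true (→) rewrites (1 & 1) into 1, reaching cost 2 (bound 2)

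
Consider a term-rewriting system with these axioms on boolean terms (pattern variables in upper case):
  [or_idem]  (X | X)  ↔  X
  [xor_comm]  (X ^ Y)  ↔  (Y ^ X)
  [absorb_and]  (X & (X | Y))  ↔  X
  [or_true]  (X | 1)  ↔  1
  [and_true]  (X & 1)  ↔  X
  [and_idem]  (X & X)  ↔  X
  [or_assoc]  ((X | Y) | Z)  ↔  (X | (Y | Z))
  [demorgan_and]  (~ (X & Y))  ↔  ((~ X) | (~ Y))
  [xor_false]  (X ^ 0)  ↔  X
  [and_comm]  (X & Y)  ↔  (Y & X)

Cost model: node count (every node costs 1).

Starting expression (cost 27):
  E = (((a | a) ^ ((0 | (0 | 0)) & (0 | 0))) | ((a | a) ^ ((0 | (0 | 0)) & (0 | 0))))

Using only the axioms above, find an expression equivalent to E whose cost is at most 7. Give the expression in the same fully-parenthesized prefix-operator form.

1. [or_idem →] (((a | a) ^ ((0 | (0 | 0)) & (0 | 0))) | ((a | a) ^ ((0 | (0 | 0)) & (0 | 0))))  →  ((a | a) ^ ((0 | (0 | 0)) & (0 | 0)))
2. [or_idem →] (0 | 0)  →  0;  E = ((a | a) ^ ((0 | 0) & (0 | 0)))
3. [and_idem →] ((0 | 0) & (0 | 0))  →  (0 | 0);  cost 7 ≤ 7, done

((a | a) ^ (0 | 0))   [cost 7]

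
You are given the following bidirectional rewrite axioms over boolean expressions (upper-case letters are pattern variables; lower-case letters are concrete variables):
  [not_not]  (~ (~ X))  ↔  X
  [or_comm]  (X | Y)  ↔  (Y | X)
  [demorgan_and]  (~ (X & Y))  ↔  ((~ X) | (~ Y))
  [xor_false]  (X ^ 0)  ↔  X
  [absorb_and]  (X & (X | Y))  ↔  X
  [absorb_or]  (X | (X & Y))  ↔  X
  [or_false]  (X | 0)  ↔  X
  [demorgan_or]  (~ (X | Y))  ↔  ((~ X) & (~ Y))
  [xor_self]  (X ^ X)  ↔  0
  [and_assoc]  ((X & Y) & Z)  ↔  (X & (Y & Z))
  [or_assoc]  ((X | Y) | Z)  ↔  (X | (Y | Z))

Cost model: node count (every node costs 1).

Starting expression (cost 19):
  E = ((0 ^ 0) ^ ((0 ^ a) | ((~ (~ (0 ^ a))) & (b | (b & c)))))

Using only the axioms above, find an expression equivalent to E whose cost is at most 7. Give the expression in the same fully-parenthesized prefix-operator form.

((0 ^ 0) ^ (0 ^ a))   [cost 7]

1. [not_not →] (~ (~ (0 ^ a)))  →  (0 ^ a);  E = ((0 ^ 0) ^ ((0 ^ a) | ((0 ^ a) & (b | (b & c)))))
2. [absorb_or →] (b | (b & c))  →  b;  E = ((0 ^ 0) ^ ((0 ^ a) | ((0 ^ a) & b)))
3. [absorb_or →] ((0 ^ a) | ((0 ^ a) & b))  →  (0 ^ a);  cost 7 ≤ 7, done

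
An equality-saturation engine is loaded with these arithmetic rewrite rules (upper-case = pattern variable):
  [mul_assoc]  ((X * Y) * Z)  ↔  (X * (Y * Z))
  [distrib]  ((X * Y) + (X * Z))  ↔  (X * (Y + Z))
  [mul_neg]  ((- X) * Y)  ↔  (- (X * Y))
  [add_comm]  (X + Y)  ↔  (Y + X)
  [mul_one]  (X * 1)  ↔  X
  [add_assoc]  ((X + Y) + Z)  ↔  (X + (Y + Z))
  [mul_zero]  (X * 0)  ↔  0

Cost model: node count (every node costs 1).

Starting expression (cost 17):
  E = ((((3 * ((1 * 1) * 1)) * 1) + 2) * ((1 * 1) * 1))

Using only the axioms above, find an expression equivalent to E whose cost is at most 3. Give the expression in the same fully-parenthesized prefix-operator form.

(3 + 2)   [cost 3]

(1) ((1 * 1) * 1)  =[mul_one →]=  (1 * 1)    ⊢ ((((3 * (1 * 1)) * 1) + 2) * ((1 * 1) * 1))
(2) (1 * 1)  =[mul_one →]=  1    ⊢ ((((3 * (1 * 1)) * 1) + 2) * (1 * 1))
(3) ((3 * (1 * 1)) * 1)  =[mul_assoc →]=  (3 * ((1 * 1) * 1))    ⊢ (((3 * ((1 * 1) * 1)) + 2) * (1 * 1))
(4) ((1 * 1) * 1)  =[mul_one →]=  (1 * 1)    ⊢ (((3 * (1 * 1)) + 2) * (1 * 1))
(5) (1 * 1)  =[mul_one →]=  1    ⊢ (((3 * 1) + 2) * (1 * 1))
(6) (3 * 1)  =[mul_one →]=  3    ⊢ ((3 + 2) * (1 * 1))
(7) (1 * 1)  =[mul_one →]=  1    ⊢ ((3 + 2) * 1)
(8) ((3 + 2) * 1)  =[mul_one →]=  (3 + 2)    ⊢ cost 3, within 3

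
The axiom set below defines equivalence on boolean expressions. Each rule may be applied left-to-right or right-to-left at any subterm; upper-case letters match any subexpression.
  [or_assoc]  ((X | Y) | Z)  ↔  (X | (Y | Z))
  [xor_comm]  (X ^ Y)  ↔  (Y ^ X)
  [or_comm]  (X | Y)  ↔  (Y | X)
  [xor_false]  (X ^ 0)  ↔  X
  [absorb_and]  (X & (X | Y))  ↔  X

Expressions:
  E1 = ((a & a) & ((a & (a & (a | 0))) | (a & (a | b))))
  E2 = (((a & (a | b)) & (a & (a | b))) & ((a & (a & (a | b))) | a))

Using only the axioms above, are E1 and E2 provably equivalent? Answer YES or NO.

(1) (a & (a | b))  =[absorb_and →]=  a    ⊢ ((a & a) & ((a & (a & (a | 0))) | a))
(2) (a & (a | 0))  =[absorb_and →]=  a    ⊢ ((a & a) & ((a & a) | a))
(3) ((a & a) & ((a & a) | a))  =[absorb_and →]=  (a & a)
(4) a  =[absorb_and ←]=  (a & (a | b))    ⊢ (a & (a & (a | b)))
(5) (a & (a & (a | b)))  =[absorb_and ←]=  ((a & (a & (a | b))) & ((a & (a & (a | b))) | a))
(6) a  =[absorb_and ←]=  (a & (a | b))    ⊢ E2

YES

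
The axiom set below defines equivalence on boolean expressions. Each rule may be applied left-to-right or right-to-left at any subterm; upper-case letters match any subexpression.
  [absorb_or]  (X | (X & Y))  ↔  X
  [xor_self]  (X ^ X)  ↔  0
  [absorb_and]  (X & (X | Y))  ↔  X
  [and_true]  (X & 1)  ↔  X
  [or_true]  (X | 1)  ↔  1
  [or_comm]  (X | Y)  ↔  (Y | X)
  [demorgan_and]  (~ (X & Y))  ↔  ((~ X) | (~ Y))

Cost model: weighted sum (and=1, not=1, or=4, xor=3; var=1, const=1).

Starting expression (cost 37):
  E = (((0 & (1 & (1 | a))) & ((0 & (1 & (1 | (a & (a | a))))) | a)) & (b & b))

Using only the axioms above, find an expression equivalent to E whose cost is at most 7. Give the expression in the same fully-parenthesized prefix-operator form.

((0 & 1) & (b & b))   [cost 7]

1. [absorb_and →] (a & (a | a))  →  a;  E = (((0 & (1 & (1 | a))) & ((0 & (1 & (1 | a))) | a)) & (b & b))
2. [absorb_and →] ((0 & (1 & (1 | a))) & ((0 & (1 & (1 | a))) | a))  →  (0 & (1 & (1 | a)));  E = ((0 & (1 & (1 | a))) & (b & b))
3. [absorb_and →] (1 & (1 | a))  →  1;  cost 7 ≤ 7, done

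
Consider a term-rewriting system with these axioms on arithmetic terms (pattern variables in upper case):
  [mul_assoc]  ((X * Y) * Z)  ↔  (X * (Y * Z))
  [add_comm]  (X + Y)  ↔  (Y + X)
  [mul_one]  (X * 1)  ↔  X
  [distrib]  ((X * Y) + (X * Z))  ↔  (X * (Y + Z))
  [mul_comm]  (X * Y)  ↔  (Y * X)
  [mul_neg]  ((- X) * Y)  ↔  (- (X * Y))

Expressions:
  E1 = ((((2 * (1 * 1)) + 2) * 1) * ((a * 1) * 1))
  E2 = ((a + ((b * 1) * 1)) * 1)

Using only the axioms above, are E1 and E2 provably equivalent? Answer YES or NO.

Every axiom is a valid identity, so a rewrite proof would force E1 and E2 to agree under every assignment.
At a=0, b=1: E1 = 0 but E2 = 1; they differ, so no derivation exists.

NO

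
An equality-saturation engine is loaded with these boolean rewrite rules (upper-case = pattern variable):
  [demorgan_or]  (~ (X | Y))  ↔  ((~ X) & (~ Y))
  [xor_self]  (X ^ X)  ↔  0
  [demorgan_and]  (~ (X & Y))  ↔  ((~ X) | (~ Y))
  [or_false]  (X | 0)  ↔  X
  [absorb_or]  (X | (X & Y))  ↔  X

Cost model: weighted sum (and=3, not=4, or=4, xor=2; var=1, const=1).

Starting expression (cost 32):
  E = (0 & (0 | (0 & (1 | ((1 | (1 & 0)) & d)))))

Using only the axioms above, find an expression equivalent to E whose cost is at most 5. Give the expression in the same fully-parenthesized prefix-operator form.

1. [absorb_or →] (1 | (1 & 0))  →  1;  E = (0 & (0 | (0 & (1 | (1 & d)))))
2. [absorb_or →] (1 | (1 & d))  →  1;  E = (0 & (0 | (0 & 1)))
3. [absorb_or →] (0 | (0 & 1))  →  0;  cost 5 ≤ 5, done

(0 & 0)   [cost 5]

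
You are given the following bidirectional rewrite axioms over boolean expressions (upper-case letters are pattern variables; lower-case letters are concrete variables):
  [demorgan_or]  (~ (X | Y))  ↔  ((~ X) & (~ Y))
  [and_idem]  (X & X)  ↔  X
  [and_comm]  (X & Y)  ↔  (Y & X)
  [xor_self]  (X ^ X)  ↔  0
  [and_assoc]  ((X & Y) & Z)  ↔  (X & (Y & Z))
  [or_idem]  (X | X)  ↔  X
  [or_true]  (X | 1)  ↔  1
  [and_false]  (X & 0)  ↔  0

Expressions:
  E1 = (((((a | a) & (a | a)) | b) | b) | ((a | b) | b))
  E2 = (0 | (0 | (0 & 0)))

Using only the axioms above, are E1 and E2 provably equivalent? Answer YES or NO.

The axioms are sound identities: if E1 ↔* E2 then E1 and E2 evaluate identically under any assignment.
Under a=0, b=1: E1 evaluates to 1, E2 to 0. Distinct ⇒ no rewrite sequence connects them.

NO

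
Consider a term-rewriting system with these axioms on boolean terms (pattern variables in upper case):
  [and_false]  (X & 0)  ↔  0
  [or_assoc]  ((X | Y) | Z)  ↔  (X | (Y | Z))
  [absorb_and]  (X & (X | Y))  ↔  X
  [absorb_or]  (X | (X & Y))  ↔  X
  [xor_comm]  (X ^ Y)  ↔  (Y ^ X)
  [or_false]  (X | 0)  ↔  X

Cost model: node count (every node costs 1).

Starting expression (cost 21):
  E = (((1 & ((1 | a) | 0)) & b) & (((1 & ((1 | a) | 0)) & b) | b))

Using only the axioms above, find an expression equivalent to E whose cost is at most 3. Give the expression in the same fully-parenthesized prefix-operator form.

(1) (((1 & ((1 | a) | 0)) & b) & (((1 & ((1 | a) | 0)) & b) | b))  =[absorb_and →]=  ((1 & ((1 | a) | 0)) & b)
(2) ((1 | a) | 0)  =[or_false →]=  (1 | a)    ⊢ ((1 & (1 | a)) & b)
(3) (1 & (1 | a))  =[absorb_and →]=  1    ⊢ cost 3, within 3

(1 & b)   [cost 3]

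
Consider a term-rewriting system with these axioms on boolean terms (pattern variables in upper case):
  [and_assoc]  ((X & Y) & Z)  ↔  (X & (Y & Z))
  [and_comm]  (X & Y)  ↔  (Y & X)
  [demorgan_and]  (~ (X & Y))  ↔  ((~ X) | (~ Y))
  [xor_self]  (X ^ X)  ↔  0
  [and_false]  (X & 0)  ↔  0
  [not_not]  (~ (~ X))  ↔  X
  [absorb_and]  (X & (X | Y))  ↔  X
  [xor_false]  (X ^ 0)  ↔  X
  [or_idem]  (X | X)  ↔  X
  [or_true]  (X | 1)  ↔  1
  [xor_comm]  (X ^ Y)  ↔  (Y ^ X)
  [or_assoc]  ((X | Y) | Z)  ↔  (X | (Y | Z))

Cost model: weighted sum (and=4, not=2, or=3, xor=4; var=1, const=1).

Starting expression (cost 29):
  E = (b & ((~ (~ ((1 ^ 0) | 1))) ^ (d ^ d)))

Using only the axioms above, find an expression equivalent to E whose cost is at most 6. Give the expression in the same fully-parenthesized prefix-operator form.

1. [xor_false →] (1 ^ 0)  →  1;  E = (b & ((~ (~ (1 | 1))) ^ (d ^ d)))
2. [or_idem →] (1 | 1)  →  1;  E = (b & ((~ (~ 1)) ^ (d ^ d)))
3. [xor_self →] (d ^ d)  →  0;  E = (b & ((~ (~ 1)) ^ 0))
4. [xor_false →] ((~ (~ 1)) ^ 0)  →  (~ (~ 1));  E = (b & (~ (~ 1)))
5. [not_not →] (~ (~ 1))  →  1;  cost 6 ≤ 6, done

(b & 1)   [cost 6]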